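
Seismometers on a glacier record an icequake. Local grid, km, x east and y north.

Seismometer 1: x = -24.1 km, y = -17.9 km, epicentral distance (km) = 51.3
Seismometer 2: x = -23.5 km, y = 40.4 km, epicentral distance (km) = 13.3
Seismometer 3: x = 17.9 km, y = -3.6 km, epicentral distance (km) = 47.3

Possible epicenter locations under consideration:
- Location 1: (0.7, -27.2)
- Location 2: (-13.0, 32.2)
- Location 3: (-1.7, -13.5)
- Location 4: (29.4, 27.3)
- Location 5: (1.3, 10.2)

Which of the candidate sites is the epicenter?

Location 2

For each candidate, compare |candidate − station| to the reported distance:
Location 1: residuals Seismometer 1 24.8, Seismometer 2 58.5, Seismometer 3 18.1 → max 58.5 km
Location 2: residuals Seismometer 1 0.0, Seismometer 2 0.0, Seismometer 3 0.0 → max 0.0 km
Location 3: residuals Seismometer 1 28.5, Seismometer 2 44.8, Seismometer 3 25.3 → max 44.8 km
Location 4: residuals Seismometer 1 18.7, Seismometer 2 41.2, Seismometer 3 14.3 → max 41.2 km
Location 5: residuals Seismometer 1 13.4, Seismometer 2 25.8, Seismometer 3 25.7 → max 25.8 km
Only Location 2 has all residuals ≈ 0.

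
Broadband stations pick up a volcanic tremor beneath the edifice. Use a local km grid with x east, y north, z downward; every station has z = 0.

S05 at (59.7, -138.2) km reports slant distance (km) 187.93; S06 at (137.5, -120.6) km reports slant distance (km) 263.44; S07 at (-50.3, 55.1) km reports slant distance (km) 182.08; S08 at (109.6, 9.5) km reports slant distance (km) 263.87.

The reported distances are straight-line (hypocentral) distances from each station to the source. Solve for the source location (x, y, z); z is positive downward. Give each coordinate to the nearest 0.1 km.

x ≈ -124.9 km, y ≈ -109.7 km, depth ≈ 20.7 km

Each station gives a sphere (x−x_i)² + (y−y_i)² + z² = d_i² (stations at z=0).
Subtracting the S05 sphere from S06 and S07: z² cancels, leaving linear equations in x and y:
155.6 x + 35.2 y = -23295.67
-220.0 x + 386.6 y = -14932.67
Solving: x ≈ -124.898, y ≈ -109.701 km (keep extra digits for the depth step; rounded: -124.9, -109.7).
Then from the S05 sphere: z² = 187.93² − (x − 59.7)² − (y + 138.2)² with x = -124.898, y = -109.701, so z ≈ 20.714 ≈ 20.7 km.
Check against S08 (with the unrounded solution): distance 263.87 ≈ 263.87 km. ✓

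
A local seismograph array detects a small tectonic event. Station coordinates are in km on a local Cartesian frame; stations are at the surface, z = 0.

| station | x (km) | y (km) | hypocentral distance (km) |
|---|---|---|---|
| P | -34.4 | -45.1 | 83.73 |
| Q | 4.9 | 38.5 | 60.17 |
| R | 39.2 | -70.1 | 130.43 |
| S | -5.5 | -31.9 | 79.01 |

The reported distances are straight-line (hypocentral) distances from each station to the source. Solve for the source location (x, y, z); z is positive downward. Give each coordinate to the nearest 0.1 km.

Each station gives a sphere (x−x_i)² + (y−y_i)² + z² = d_i² (stations at z=0).
Subtracting the P sphere from Q and R: z² cancels, leaving linear equations in x and y:
78.6 x + 167.2 y = 1679.17
147.2 x − 50.0 y = -6767.99
Solving: x ≈ -36.706, y ≈ 27.298 km (keep extra digits for the depth step; rounded: -36.7, 27.3).
Then from the P sphere: z² = 83.73² − (x + 34.4)² − (y + 45.1)² with x = -36.706, y = 27.298, so z ≈ 41.999 ≈ 42.0 km.
Check against S (with the unrounded solution): distance 79.01 ≈ 79.01 km. ✓

(-36.7, 27.3, 42.0)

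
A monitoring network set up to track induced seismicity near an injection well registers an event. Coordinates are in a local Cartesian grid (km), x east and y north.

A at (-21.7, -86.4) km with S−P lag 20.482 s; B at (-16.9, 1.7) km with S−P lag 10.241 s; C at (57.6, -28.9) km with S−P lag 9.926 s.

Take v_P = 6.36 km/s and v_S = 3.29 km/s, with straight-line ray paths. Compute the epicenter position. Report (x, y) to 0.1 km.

Distance from S−P lag: d = Δt · v_P v_S / (v_P − v_S) = Δt · (6.36·3.29)/(6.36−3.29) ≈ 6.8158·Δt.
So d_A = 139.60, d_B = 69.80, d_C = 67.65 km.
Circle about each station: (x + 21.7)² + (y + 86.4)² = 139.60²; (x + 16.9)² + (y − 1.7)² = 69.80²; (x − 57.6)² + (y + 28.9)² = 67.65².
Subtracting pairs of circle equations eliminates x²+y² and gives linear equations (the radical axes):
9.6 x + 176.2 y = 6968.77
158.6 x + 115.0 y = 11128.76
Solving the 2×2 system: x ≈ 43.2, y ≈ 37.2 km.

x ≈ 43.2 km, y ≈ 37.2 km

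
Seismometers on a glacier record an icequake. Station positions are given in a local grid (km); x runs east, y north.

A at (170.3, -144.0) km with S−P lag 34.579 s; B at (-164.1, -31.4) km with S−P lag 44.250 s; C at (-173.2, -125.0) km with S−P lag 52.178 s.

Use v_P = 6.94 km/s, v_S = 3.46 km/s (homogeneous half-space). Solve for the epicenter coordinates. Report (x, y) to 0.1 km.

Distance from S−P lag: d = Δt · v_P v_S / (v_P − v_S) = Δt · (6.94·3.46)/(6.94−3.46) ≈ 6.9001·Δt.
So d_A = 238.60, d_B = 305.33, d_C = 360.03 km.
Circle about each station: (x − 170.3)² + (y + 144.0)² = 238.60²; (x + 164.1)² + (y + 31.4)² = 305.33²; (x + 173.2)² + (y + 125.0)² = 360.03².
Subtracting the A equation from the B and C equations removes the quadratic terms:
-668.8 x + 225.2 y = -58119.77
-687.0 x + 38.0 y = -76806.49
Solving the 2×2 system: x ≈ 116.7, y ≈ 88.5 km.

x ≈ 116.7 km, y ≈ 88.5 km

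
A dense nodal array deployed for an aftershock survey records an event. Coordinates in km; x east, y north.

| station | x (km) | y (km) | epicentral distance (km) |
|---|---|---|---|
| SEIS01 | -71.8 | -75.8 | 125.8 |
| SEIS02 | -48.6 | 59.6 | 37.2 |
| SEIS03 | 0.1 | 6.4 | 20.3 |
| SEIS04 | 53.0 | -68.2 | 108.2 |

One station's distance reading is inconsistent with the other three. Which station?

SEIS02

Solve using three stations at a time. Using SEIS01, SEIS03, SEIS04 (subtract circle equations pairwise → linear system) gives (x, y) ≈ (1.1, 26.7).
Distances from that point to each station vs reported:
  SEIS01: calculated 125.8 vs reported 125.8 → residual 0.0 km
  SEIS02: calculated 59.6 vs reported 37.2 → residual 22.4 km
  SEIS03: calculated 20.4 vs reported 20.3 → residual 0.1 km
  SEIS04: calculated 108.2 vs reported 108.2 → residual 0.0 km
SEIS01, SEIS03, SEIS04 are mutually consistent (residuals ≈ 0); SEIS02 is off by 22.4 km.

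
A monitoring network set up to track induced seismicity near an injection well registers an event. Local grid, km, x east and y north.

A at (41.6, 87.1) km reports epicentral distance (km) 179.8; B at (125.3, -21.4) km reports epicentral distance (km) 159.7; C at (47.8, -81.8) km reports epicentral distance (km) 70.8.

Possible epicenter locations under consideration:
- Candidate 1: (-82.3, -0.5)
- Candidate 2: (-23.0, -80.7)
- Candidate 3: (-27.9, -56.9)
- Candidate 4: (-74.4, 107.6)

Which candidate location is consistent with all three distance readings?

For each candidate, compare |candidate − station| to the reported distance:
Candidate 1: residuals A 28.1, B 48.9, C 82.6 → max 82.6 km
Candidate 2: residuals A 0.0, B 0.0, C 0.0 → max 0.0 km
Candidate 3: residuals A 19.9, B 2.4, C 8.9 → max 19.9 km
Candidate 4: residuals A 62.0, B 78.0, C 154.6 → max 154.6 km
Only Candidate 2 has all residuals ≈ 0.

Candidate 2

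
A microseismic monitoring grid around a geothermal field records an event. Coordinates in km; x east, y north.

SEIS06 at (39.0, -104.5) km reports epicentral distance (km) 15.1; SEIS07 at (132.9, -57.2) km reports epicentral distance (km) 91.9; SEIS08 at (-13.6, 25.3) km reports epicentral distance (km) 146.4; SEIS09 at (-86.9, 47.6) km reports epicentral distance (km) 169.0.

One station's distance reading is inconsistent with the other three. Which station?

Solve using three stations at a time. Using SEIS06, SEIS07, SEIS08 (subtract circle equations pairwise → linear system) gives (x, y) ≈ (54.1, -104.5).
Distances from that point to each station vs reported:
  SEIS06: calculated 15.1 vs reported 15.1 → residual 0.0 km
  SEIS07: calculated 91.9 vs reported 91.9 → residual 0.0 km
  SEIS08: calculated 146.4 vs reported 146.4 → residual 0.0 km
  SEIS09: calculated 207.4 vs reported 169.0 → residual 38.4 km
SEIS06, SEIS07, SEIS08 are mutually consistent (residuals ≈ 0); SEIS09 is off by 38.4 km.

SEIS09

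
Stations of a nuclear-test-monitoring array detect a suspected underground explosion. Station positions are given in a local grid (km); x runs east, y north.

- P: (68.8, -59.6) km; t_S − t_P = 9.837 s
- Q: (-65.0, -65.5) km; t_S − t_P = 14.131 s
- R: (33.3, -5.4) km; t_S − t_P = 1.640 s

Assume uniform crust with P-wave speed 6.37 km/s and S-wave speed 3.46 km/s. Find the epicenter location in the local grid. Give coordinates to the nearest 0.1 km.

Distance from S−P lag: d = Δt · v_P v_S / (v_P − v_S) = Δt · (6.37·3.46)/(6.37−3.46) ≈ 7.5740·Δt.
So d_P = 74.50, d_Q = 107.03, d_R = 12.42 km.
Circle about each station: (x − 68.8)² + (y + 59.6)² = 74.50²; (x + 65.0)² + (y + 65.5)² = 107.03²; (x − 33.3)² + (y + 5.4)² = 12.42².
Subtracting the P equation from the Q and R equations removes the quadratic terms:
-267.6 x − 11.8 y = -5675.52
-71.0 x + 108.4 y = -1751.56
Solving the 2×2 system: x ≈ 21.3, y ≈ -2.2 km.

(21.3, -2.2)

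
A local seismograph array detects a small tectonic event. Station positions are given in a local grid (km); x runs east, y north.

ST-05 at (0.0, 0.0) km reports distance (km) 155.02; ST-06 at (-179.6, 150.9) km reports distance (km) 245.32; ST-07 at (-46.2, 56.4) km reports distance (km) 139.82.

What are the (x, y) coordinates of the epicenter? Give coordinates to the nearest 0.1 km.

Circle about each station: x² + y² = 155.02²; (x + 179.6)² + (y − 150.9)² = 245.32²; (x + 46.2)² + (y − 56.4)² = 139.82².
Subtracting pairs of circle equations eliminates x²+y² and gives linear equations (the radical axes):
-359.2 x + 301.8 y = 18876.27
-92.4 x + 112.8 y = 9796.97
Solving the 2×2 system: x ≈ 65.5, y ≈ 140.5 km.

65.5 km east, 140.5 km north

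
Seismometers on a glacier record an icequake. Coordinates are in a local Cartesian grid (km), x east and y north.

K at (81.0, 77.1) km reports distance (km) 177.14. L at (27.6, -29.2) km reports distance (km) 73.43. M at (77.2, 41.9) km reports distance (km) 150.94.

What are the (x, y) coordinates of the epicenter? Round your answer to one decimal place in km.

Circle about each station: (x − 81.0)² + (y − 77.1)² = 177.14²; (x − 27.6)² + (y + 29.2)² = 73.43²; (x − 77.2)² + (y − 41.9)² = 150.94².
Subtracting the K equation from the L and M equations removes the quadratic terms:
-106.8 x − 212.6 y = 15095.60
-7.6 x − 70.4 y = 3805.74
Solving the 2×2 system: x ≈ -43.0, y ≈ -49.4 km.

x ≈ -43.0 km, y ≈ -49.4 km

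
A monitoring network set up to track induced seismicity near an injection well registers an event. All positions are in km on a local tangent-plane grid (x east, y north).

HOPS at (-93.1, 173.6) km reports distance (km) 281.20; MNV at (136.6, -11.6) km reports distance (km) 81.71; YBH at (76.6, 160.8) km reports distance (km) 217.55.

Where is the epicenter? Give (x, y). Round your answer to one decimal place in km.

x ≈ 68.4 km, y ≈ -56.6 km

Circle about each station: (x + 93.1)² + (y − 173.6)² = 281.20²; (x − 136.6)² + (y + 11.6)² = 81.71²; (x − 76.6)² + (y − 160.8)² = 217.55².
Subtracting pairs of circle equations eliminates x²+y² and gives linear equations (the radical axes):
459.4 x − 370.4 y = 52386.47
339.4 x − 25.6 y = 24665.07
Solving the 2×2 system: x ≈ 68.4, y ≈ -56.6 km.
Check against HOPS (with the unrounded x, y): √((x + 93.1)²+(y − 173.6)²) = 281.20 ≈ 281.20 km. ✓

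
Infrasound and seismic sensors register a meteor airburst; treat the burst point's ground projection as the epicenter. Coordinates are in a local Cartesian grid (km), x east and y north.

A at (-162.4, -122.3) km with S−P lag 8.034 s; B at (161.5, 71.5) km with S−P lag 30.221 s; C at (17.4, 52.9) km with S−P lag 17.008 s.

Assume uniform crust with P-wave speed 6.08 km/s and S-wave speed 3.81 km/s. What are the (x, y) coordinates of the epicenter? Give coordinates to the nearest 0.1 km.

Distance from S−P lag: d = Δt · v_P v_S / (v_P − v_S) = Δt · (6.08·3.81)/(6.08−3.81) ≈ 10.2048·Δt.
So d_A = 81.99, d_B = 308.40, d_C = 173.56 km.
Circle about each station: (x + 162.4)² + (y + 122.3)² = 81.99²; (x − 161.5)² + (y − 71.5)² = 308.40²; (x − 17.4)² + (y − 52.9)² = 173.56².
Subtracting pairs of circle equations eliminates x²+y² and gives linear equations (the radical axes):
647.8 x + 387.6 y = -98524.75
359.6 x + 350.4 y = -61630.59
Solving the 2×2 system: x ≈ -121.4, y ≈ -51.3 km.

(-121.4, -51.3)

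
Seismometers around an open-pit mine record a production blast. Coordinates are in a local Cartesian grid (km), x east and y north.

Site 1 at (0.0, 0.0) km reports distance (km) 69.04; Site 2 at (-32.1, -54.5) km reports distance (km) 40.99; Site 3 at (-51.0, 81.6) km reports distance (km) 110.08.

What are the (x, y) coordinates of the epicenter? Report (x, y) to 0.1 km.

-63.2 km east, -27.8 km north

Circle about each station: x² + y² = 69.04²; (x + 32.1)² + (y + 54.5)² = 40.99²; (x + 51.0)² + (y − 81.6)² = 110.08².
Subtracting pairs of circle equations eliminates x²+y² and gives linear equations (the radical axes):
-64.2 x − 109.0 y = 7087.00
-102.0 x + 163.2 y = 1908.48
Solving the 2×2 system: x ≈ -63.2, y ≈ -27.8 km.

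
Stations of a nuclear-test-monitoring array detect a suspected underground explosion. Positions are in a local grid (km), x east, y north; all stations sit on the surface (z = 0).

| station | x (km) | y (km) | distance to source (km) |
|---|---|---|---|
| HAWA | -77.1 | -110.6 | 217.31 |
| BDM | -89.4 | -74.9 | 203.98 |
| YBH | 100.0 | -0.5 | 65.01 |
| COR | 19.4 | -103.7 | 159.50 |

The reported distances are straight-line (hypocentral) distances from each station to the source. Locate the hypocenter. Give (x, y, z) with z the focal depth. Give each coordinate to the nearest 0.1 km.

Each station gives a sphere (x−x_i)² + (y−y_i)² + z² = d_i² (stations at z=0).
Subtracting the HAWA sphere from BDM and YBH: z² cancels, leaving linear equations in x and y:
-24.6 x + 71.4 y = 1041.40
354.2 x + 220.2 y = 34820.82
Solving: x ≈ 73.498, y ≈ 39.908 km (keep extra digits for the depth step; rounded: 73.5, 39.9).
Then from the HAWA sphere: z² = 217.31² − (x + 77.1)² − (y + 110.6)² with x = 73.498, y = 39.908, so z ≈ 43.488 ≈ 43.5 km.

x ≈ 73.5 km, y ≈ 39.9 km, depth ≈ 43.5 km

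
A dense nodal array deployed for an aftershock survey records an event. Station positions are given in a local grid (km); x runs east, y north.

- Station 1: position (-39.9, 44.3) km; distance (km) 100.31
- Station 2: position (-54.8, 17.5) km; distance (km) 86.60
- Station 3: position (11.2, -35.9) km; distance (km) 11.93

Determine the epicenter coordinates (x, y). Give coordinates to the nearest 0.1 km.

x ≈ 4.4 km, y ≈ -45.7 km

Circle about each station: (x + 39.9)² + (y − 44.3)² = 100.31²; (x + 54.8)² + (y − 17.5)² = 86.60²; (x − 11.2)² + (y + 35.9)² = 11.93².
Subtracting the Station 1 equation from the Station 2 and Station 3 equations removes the quadratic terms:
-29.8 x − 53.6 y = 2317.33
102.2 x − 160.4 y = 7779.52
Solving the 2×2 system: x ≈ 4.4, y ≈ -45.7 km.
Check against Station 1 (with the unrounded x, y): √((x + 39.9)²+(y − 44.3)²) = 100.31 ≈ 100.31 km. ✓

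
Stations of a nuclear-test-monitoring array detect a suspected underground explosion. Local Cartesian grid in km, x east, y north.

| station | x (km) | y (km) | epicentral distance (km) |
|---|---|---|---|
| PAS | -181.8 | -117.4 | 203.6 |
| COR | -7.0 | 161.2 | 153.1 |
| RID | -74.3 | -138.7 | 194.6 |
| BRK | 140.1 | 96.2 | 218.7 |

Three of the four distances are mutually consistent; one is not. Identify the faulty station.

Solve using three stations at a time. Using PAS, RID, BRK (subtract circle equations pairwise → linear system) gives (x, y) ≈ (-74.9, 56.0).
Distances from that point to each station vs reported:
  PAS: calculated 203.7 vs reported 203.6 → residual 0.1 km
  COR: calculated 125.3 vs reported 153.1 → residual 27.8 km
  RID: calculated 194.7 vs reported 194.6 → residual 0.1 km
  BRK: calculated 218.8 vs reported 218.7 → residual 0.1 km
PAS, RID, BRK are mutually consistent (residuals ≈ 0); COR is off by 27.8 km.

COR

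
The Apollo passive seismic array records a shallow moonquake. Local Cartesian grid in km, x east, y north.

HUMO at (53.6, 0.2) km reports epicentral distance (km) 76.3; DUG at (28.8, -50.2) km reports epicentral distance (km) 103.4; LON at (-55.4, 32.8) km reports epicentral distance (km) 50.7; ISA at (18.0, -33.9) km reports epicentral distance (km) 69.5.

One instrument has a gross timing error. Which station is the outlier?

Solve using three stations at a time. Using HUMO, DUG, LON (subtract circle equations pairwise → linear system) gives (x, y) ≈ (-6.7, 46.9).
Distances from that point to each station vs reported:
  HUMO: calculated 76.3 vs reported 76.3 → residual 0.0 km
  DUG: calculated 103.4 vs reported 103.4 → residual 0.0 km
  LON: calculated 50.7 vs reported 50.7 → residual 0.0 km
  ISA: calculated 84.5 vs reported 69.5 → residual 15.0 km
HUMO, DUG, LON are mutually consistent (residuals ≈ 0); ISA is off by 15.0 km.

ISA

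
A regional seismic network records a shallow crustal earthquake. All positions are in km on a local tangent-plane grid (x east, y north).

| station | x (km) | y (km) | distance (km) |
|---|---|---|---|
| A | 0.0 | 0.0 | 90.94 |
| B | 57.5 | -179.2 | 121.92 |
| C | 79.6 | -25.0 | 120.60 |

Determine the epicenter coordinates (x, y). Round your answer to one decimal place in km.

Circle about each station: x² + y² = 90.94²; (x − 57.5)² + (y + 179.2)² = 121.92²; (x − 79.6)² + (y + 25.0)² = 120.60².
Subtracting the A equation from the B and C equations removes the quadratic terms:
115.0 x − 358.4 y = 28824.49
159.2 x − 50.0 y = 686.88
Solving the 2×2 system: x ≈ -23.3, y ≈ -87.9 km.

x ≈ -23.3 km, y ≈ -87.9 km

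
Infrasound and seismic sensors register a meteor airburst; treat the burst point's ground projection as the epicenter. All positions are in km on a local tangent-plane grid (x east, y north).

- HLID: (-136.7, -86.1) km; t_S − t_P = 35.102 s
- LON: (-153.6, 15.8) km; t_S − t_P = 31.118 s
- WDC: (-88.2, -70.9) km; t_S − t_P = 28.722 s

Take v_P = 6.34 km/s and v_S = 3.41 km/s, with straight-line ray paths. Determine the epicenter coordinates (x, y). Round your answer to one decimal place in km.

69.3 km east, 70.9 km north

Distance from S−P lag: d = Δt · v_P v_S / (v_P − v_S) = Δt · (6.34·3.41)/(6.34−3.41) ≈ 7.3786·Δt.
So d_HLID = 259.00, d_LON = 229.61, d_WDC = 211.93 km.
Circle about each station: (x + 136.7)² + (y + 86.1)² = 259.00²; (x + 153.6)² + (y − 15.8)² = 229.61²; (x + 88.2)² + (y + 70.9)² = 211.93².
Subtracting the HLID equation from the LON and WDC equations removes the quadratic terms:
-33.8 x + 203.8 y = 12102.75
97.0 x + 30.4 y = 8872.63
Solving the 2×2 system: x ≈ 69.3, y ≈ 70.9 km.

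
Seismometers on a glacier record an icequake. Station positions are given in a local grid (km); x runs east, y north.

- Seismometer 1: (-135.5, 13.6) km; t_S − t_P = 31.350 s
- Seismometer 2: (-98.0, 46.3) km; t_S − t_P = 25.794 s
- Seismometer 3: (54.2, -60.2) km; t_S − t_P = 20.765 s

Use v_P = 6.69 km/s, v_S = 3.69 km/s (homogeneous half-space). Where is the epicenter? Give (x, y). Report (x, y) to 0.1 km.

Distance from S−P lag: d = Δt · v_P v_S / (v_P − v_S) = Δt · (6.69·3.69)/(6.69−3.69) ≈ 8.2287·Δt.
So d_Seismometer 1 = 257.97, d_Seismometer 2 = 212.25, d_Seismometer 3 = 170.87 km.
Circle about each station: (x + 135.5)² + (y − 13.6)² = 257.97²; (x + 98.0)² + (y − 46.3)² = 212.25²; (x − 54.2)² + (y + 60.2)² = 170.87².
Subtracting the Seismometer 1 equation from the Seismometer 2 and Seismometer 3 equations removes the quadratic terms:
75.0 x + 65.4 y = 14700.94
379.4 x − 147.6 y = 25368.43
Solving the 2×2 system: x ≈ 106.7, y ≈ 102.4 km.

(106.7, 102.4)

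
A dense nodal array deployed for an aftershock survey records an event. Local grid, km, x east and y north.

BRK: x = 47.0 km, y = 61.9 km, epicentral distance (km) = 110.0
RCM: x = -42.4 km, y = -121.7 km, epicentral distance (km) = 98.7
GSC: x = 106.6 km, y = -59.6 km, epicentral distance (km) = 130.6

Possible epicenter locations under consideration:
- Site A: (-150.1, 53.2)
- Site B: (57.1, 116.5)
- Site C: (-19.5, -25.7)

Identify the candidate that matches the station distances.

Site C

For each candidate, compare |candidate − station| to the reported distance:
Site A: residuals BRK 87.3, RCM 106.7, GSC 149.8 → max 149.8 km
Site B: residuals BRK 54.5, RCM 159.4, GSC 52.3 → max 159.4 km
Site C: residuals BRK 0.0, RCM 0.0, GSC 0.0 → max 0.0 km
Only Site C has all residuals ≈ 0.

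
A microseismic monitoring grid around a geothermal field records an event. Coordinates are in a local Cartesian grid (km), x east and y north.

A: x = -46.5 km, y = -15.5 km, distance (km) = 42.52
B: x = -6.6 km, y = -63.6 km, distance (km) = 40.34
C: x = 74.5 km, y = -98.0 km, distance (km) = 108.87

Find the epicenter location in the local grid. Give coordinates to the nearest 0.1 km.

Circle about each station: (x + 46.5)² + (y + 15.5)² = 42.52²; (x + 6.6)² + (y + 63.6)² = 40.34²; (x − 74.5)² + (y + 98.0)² = 108.87².
Subtracting the A equation from the B and C equations removes the quadratic terms:
79.8 x − 96.2 y = 1866.65
242.0 x − 165.0 y = 2707.02
Solving the 2×2 system: x ≈ -4.7, y ≈ -23.3 km.

(-4.7, -23.3)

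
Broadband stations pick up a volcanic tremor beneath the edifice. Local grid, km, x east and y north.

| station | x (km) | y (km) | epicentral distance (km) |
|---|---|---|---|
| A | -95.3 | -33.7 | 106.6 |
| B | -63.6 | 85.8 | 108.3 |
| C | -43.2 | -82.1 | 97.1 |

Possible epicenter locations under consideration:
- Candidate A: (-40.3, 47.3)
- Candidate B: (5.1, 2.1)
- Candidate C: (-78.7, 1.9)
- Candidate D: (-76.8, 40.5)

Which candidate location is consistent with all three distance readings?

For each candidate, compare |candidate − station| to the reported distance:
Candidate A: residuals A 8.7, B 63.3, C 32.3 → max 63.3 km
Candidate B: residuals A 0.0, B 0.0, C 0.0 → max 0.0 km
Candidate C: residuals A 67.3, B 23.1, C 5.9 → max 67.3 km
Candidate D: residuals A 30.1, B 61.1, C 30.0 → max 61.1 km
Only Candidate B has all residuals ≈ 0.

Candidate B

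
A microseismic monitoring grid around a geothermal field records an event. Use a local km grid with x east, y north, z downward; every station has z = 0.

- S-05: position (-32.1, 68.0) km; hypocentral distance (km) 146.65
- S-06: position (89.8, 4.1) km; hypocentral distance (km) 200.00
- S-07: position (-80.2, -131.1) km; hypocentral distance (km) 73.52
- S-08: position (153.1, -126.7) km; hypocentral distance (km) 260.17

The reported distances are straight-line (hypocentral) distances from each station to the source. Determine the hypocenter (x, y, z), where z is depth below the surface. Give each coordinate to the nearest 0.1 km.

Each station gives a sphere (x−x_i)² + (y−y_i)² + z² = d_i² (stations at z=0).
Subtracting the S-05 sphere from S-06 and S-07: z² cancels, leaving linear equations in x and y:
243.8 x − 127.8 y = -16067.34
-96.2 x − 398.2 y = 34065.87
Solving: x ≈ -98.300, y ≈ -61.802 km (keep extra digits for the depth step; rounded: -98.3, -61.8).
Then from the S-05 sphere: z² = 146.65² − (x + 32.1)² − (y − 68.0)² with x = -98.300, y = -61.802, so z ≈ 16.590 ≈ 16.6 km.

(-98.3, -61.8, 16.6)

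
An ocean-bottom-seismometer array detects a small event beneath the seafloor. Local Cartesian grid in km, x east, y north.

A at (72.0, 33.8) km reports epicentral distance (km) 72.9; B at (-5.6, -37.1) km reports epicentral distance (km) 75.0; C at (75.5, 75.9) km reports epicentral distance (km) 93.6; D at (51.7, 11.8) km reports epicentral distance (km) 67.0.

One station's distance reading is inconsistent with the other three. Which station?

Solve using three stations at a time. Using B, C, D (subtract circle equations pairwise → linear system) gives (x, y) ≈ (-10.2, 37.9).
Distances from that point to each station vs reported:
  A: calculated 82.3 vs reported 72.9 → residual 9.4 km
  B: calculated 75.2 vs reported 75.0 → residual 0.2 km
  C: calculated 93.7 vs reported 93.6 → residual 0.1 km
  D: calculated 67.2 vs reported 67.0 → residual 0.2 km
B, C, D are mutually consistent (residuals ≈ 0); A is off by 9.4 km.

A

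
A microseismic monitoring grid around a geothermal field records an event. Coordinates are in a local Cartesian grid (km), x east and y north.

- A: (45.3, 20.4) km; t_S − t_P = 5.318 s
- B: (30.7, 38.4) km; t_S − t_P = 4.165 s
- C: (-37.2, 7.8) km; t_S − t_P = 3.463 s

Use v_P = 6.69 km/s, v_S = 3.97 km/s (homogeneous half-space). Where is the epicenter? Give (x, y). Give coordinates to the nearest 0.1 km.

Distance from S−P lag: d = Δt · v_P v_S / (v_P − v_S) = Δt · (6.69·3.97)/(6.69−3.97) ≈ 9.7644·Δt.
So d_A = 51.93, d_B = 40.67, d_C = 33.81 km.
Circle about each station: (x − 45.3)² + (y − 20.4)² = 51.93²; (x − 30.7)² + (y − 38.4)² = 40.67²; (x + 37.2)² + (y − 7.8)² = 33.81².
Subtracting the A equation from the B and C equations removes the quadratic terms:
-29.2 x + 36.0 y = 991.48
-165.0 x − 25.2 y = 530.04
Solving the 2×2 system: x ≈ -6.6, y ≈ 22.2 km.
Check against A (with the unrounded x, y): √((x − 45.3)²+(y − 20.4)²) = 51.93 ≈ 51.93 km. ✓

-6.6 km east, 22.2 km north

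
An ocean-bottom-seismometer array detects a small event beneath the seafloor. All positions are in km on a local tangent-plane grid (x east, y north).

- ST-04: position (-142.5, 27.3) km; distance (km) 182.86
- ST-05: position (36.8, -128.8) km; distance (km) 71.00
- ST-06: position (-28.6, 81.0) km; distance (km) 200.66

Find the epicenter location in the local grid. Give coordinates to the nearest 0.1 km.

-33.6 km east, -119.6 km north

Circle about each station: (x + 142.5)² + (y − 27.3)² = 182.86²; (x − 36.8)² + (y + 128.8)² = 71.00²; (x + 28.6)² + (y − 81.0)² = 200.66².
Subtracting pairs of circle equations eliminates x²+y² and gives linear equations (the radical axes):
358.6 x − 312.2 y = 25288.92
227.8 x + 107.4 y = -20499.24
Solving the 2×2 system: x ≈ -33.6, y ≈ -119.6 km.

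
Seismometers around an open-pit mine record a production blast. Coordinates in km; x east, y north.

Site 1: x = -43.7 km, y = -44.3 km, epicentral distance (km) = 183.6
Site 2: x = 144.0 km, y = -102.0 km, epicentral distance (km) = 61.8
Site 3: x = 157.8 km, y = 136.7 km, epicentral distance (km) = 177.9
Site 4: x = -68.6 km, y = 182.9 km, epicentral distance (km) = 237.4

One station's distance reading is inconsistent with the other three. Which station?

Solve using three stations at a time. Using Site 1, Site 2, Site 3 (subtract circle equations pairwise → linear system) gives (x, y) ≈ (139.9, -40.3).
Distances from that point to each station vs reported:
  Site 1: calculated 183.6 vs reported 183.6 → residual 0.0 km
  Site 2: calculated 61.8 vs reported 61.8 → residual 0.0 km
  Site 3: calculated 177.9 vs reported 177.9 → residual 0.0 km
  Site 4: calculated 305.4 vs reported 237.4 → residual 68.0 km
Site 1, Site 2, Site 3 are mutually consistent (residuals ≈ 0); Site 4 is off by 68.0 km.

Site 4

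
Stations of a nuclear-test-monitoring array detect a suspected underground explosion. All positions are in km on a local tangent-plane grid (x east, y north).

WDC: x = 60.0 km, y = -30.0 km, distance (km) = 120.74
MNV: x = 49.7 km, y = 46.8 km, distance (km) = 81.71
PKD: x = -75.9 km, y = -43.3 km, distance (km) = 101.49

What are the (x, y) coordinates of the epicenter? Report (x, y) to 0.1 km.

x ≈ -32.0 km, y ≈ 48.2 km

Circle about each station: (x − 60.0)² + (y + 30.0)² = 120.74²; (x − 49.7)² + (y − 46.8)² = 81.71²; (x + 75.9)² + (y + 43.3)² = 101.49².
Subtracting the WDC equation from the MNV and PKD equations removes the quadratic terms:
-20.6 x + 153.6 y = 8061.95
-271.8 x − 26.6 y = 7413.63
Solving the 2×2 system: x ≈ -32.0, y ≈ 48.2 km.
Check against WDC (with the unrounded x, y): √((x − 60.0)²+(y + 30.0)²) = 120.74 ≈ 120.74 km. ✓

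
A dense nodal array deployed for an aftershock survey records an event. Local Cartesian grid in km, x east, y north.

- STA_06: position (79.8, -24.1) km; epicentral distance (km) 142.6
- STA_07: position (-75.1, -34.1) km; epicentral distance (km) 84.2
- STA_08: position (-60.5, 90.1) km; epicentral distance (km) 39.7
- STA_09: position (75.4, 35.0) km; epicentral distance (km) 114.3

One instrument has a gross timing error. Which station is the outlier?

Solve using three stations at a time. Using STA_06, STA_08, STA_09 (subtract circle equations pairwise → linear system) gives (x, y) ≈ (-36.5, 58.5).
Distances from that point to each station vs reported:
  STA_06: calculated 142.6 vs reported 142.6 → residual 0.0 km
  STA_07: calculated 100.3 vs reported 84.2 → residual 16.1 km
  STA_08: calculated 39.7 vs reported 39.7 → residual 0.0 km
  STA_09: calculated 114.3 vs reported 114.3 → residual 0.0 km
STA_06, STA_08, STA_09 are mutually consistent (residuals ≈ 0); STA_07 is off by 16.1 km.

STA_07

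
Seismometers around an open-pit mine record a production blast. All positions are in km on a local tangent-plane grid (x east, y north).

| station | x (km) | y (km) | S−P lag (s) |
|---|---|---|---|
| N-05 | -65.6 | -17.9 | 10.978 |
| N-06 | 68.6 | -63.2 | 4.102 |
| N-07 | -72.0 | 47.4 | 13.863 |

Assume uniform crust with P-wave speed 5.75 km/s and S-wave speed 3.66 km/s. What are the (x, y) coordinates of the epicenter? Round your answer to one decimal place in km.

(44.3, -29.8)

Distance from S−P lag: d = Δt · v_P v_S / (v_P − v_S) = Δt · (5.75·3.66)/(5.75−3.66) ≈ 10.0694·Δt.
So d_N-05 = 110.54, d_N-06 = 41.30, d_N-07 = 139.59 km.
Circle about each station: (x + 65.6)² + (y + 17.9)² = 110.54²; (x − 68.6)² + (y + 63.2)² = 41.30²; (x + 72.0)² + (y − 47.4)² = 139.59².
Subtracting the N-05 equation from the N-06 and N-07 equations removes the quadratic terms:
268.4 x − 90.6 y = 14589.83
-12.8 x + 130.6 y = -4459.29
Solving the 2×2 system: x ≈ 44.3, y ≈ -29.8 km.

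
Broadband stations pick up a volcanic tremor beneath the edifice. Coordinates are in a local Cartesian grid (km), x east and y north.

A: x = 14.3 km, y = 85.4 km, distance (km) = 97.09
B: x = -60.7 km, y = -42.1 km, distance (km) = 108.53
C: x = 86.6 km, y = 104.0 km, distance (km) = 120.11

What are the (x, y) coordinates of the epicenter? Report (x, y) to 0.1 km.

Circle about each station: (x − 14.3)² + (y − 85.4)² = 97.09²; (x + 60.7)² + (y + 42.1)² = 108.53²; (x − 86.6)² + (y − 104.0)² = 120.11².
Subtracting pairs of circle equations eliminates x²+y² and gives linear equations (the radical axes):
-150.0 x − 255.0 y = -4393.04
144.6 x + 37.2 y = 5817.97
Solving the 2×2 system: x ≈ 42.2, y ≈ -7.6 km.

(42.2, -7.6)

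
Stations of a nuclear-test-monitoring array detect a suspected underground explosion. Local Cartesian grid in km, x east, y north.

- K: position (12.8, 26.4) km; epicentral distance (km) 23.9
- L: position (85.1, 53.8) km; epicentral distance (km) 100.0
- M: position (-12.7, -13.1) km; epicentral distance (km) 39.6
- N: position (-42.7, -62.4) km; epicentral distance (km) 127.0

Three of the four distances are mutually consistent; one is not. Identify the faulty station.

Solve using three stations at a time. Using K, L, M (subtract circle equations pairwise → linear system) gives (x, y) ≈ (-11.1, 26.5).
Distances from that point to each station vs reported:
  K: calculated 23.9 vs reported 23.9 → residual 0.0 km
  L: calculated 100.0 vs reported 100.0 → residual 0.0 km
  M: calculated 39.6 vs reported 39.6 → residual 0.0 km
  N: calculated 94.3 vs reported 127.0 → residual 32.7 km
K, L, M are mutually consistent (residuals ≈ 0); N is off by 32.7 km.

N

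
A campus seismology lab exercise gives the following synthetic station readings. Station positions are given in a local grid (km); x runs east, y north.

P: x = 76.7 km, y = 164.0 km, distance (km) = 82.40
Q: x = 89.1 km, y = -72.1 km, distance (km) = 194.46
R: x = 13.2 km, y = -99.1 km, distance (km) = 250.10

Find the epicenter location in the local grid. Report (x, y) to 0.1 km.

142.8 km east, 114.8 km north

Circle about each station: (x − 76.7)² + (y − 164.0)² = 82.40²; (x − 89.1)² + (y + 72.1)² = 194.46²; (x − 13.2)² + (y + 99.1)² = 250.10².
Subtracting pairs of circle equations eliminates x²+y² and gives linear equations (the radical axes):
24.8 x − 472.2 y = -50666.60
-127.0 x − 526.2 y = -78544.09
Solving the 2×2 system: x ≈ 142.8, y ≈ 114.8 km.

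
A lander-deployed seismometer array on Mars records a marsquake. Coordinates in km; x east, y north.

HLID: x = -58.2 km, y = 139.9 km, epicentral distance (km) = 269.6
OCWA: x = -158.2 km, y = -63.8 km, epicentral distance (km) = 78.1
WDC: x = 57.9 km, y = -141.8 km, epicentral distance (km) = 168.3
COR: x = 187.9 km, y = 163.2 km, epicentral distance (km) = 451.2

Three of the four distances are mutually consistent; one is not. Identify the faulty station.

Solve using three stations at a time. Using HLID, OCWA, WDC (subtract circle equations pairwise → linear system) gives (x, y) ≈ (-109.5, -124.8).
Distances from that point to each station vs reported:
  HLID: calculated 269.6 vs reported 269.6 → residual 0.0 km
  OCWA: calculated 78.0 vs reported 78.1 → residual 0.1 km
  WDC: calculated 168.3 vs reported 168.3 → residual 0.0 km
  COR: calculated 414.0 vs reported 451.2 → residual 37.2 km
HLID, OCWA, WDC are mutually consistent (residuals ≈ 0); COR is off by 37.2 km.

COR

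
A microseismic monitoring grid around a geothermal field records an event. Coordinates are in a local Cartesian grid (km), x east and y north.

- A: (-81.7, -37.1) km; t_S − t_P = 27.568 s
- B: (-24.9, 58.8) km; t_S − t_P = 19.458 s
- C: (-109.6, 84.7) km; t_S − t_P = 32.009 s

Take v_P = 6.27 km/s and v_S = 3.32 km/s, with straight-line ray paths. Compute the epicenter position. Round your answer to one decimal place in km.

(105.5, 15.8)

Distance from S−P lag: d = Δt · v_P v_S / (v_P − v_S) = Δt · (6.27·3.32)/(6.27−3.32) ≈ 7.0564·Δt.
So d_A = 194.53, d_B = 137.30, d_C = 225.87 km.
Circle about each station: (x + 81.7)² + (y + 37.1)² = 194.53²; (x + 24.9)² + (y − 58.8)² = 137.30²; (x + 109.6)² + (y − 84.7)² = 225.87².
Subtracting the A equation from the B and C equations removes the quadratic terms:
113.6 x + 191.8 y = 15016.78
-55.8 x + 243.6 y = -2040.39
Solving the 2×2 system: x ≈ 105.5, y ≈ 15.8 km.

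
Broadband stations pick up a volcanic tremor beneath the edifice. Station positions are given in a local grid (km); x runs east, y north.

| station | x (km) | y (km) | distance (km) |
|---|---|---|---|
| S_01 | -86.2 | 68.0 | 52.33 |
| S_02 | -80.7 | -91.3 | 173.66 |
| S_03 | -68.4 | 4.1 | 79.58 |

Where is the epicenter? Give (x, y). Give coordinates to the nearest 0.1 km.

(-34.5, 76.1)

Circle about each station: (x + 86.2)² + (y − 68.0)² = 52.33²; (x + 80.7)² + (y + 91.3)² = 173.66²; (x + 68.4)² + (y − 4.1)² = 79.58².
Subtracting the S_01 equation from the S_02 and S_03 equations removes the quadratic terms:
11.0 x − 318.6 y = -24625.63
35.6 x − 127.8 y = -10953.62
Solving the 2×2 system: x ≈ -34.5, y ≈ 76.1 km.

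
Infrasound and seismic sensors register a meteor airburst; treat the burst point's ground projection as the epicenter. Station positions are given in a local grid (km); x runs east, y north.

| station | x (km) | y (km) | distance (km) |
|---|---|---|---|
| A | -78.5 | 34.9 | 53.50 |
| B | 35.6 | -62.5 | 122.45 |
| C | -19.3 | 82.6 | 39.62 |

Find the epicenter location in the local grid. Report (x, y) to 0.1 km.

Circle about each station: (x + 78.5)² + (y − 34.9)² = 53.50²; (x − 35.6)² + (y + 62.5)² = 122.45²; (x + 19.3)² + (y − 82.6)² = 39.62².
Subtracting pairs of circle equations eliminates x²+y² and gives linear equations (the radical axes):
228.2 x − 194.8 y = -14338.40
118.4 x + 95.4 y = 1107.50
Solving the 2×2 system: x ≈ -25.7, y ≈ 43.5 km.
Check against A (with the unrounded x, y): √((x + 78.5)²+(y − 34.9)²) = 53.50 ≈ 53.50 km. ✓

(-25.7, 43.5)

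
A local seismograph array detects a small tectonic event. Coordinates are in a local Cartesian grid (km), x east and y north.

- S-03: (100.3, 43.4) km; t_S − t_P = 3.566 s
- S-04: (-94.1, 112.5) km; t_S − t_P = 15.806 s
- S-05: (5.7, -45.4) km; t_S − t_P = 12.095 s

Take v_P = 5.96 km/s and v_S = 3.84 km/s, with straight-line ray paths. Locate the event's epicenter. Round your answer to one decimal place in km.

70.6 km east, 67.9 km north

Distance from S−P lag: d = Δt · v_P v_S / (v_P − v_S) = Δt · (5.96·3.84)/(5.96−3.84) ≈ 10.7955·Δt.
So d_S-03 = 38.50, d_S-04 = 170.63, d_S-05 = 130.57 km.
Circle about each station: (x − 100.3)² + (y − 43.4)² = 38.50²; (x + 94.1)² + (y − 112.5)² = 170.63²; (x − 5.7)² + (y + 45.4)² = 130.57².
Subtracting pairs of circle equations eliminates x²+y² and gives linear equations (the radical axes):
-388.8 x + 138.2 y = -18064.94
-189.2 x − 177.6 y = -25416.27
Solving the 2×2 system: x ≈ 70.6, y ≈ 67.9 km.
Check against S-03 (with the unrounded x, y): √((x − 100.3)²+(y − 43.4)²) = 38.50 ≈ 38.50 km. ✓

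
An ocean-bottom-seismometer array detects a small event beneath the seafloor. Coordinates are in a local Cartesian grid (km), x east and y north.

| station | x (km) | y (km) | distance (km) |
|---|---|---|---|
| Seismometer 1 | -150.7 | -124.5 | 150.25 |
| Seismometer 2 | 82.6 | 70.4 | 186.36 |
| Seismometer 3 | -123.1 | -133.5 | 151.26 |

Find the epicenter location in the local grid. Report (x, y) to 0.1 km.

Circle about each station: (x + 150.7)² + (y + 124.5)² = 150.25²; (x − 82.6)² + (y − 70.4)² = 186.36²; (x + 123.1)² + (y + 133.5)² = 151.26².
Subtracting pairs of circle equations eliminates x²+y² and gives linear equations (the radical axes):
466.6 x + 389.8 y = -38586.81
55.2 x − 18.0 y = -5539.41
Solving the 2×2 system: x ≈ -95.4, y ≈ 15.2 km.

(-95.4, 15.2)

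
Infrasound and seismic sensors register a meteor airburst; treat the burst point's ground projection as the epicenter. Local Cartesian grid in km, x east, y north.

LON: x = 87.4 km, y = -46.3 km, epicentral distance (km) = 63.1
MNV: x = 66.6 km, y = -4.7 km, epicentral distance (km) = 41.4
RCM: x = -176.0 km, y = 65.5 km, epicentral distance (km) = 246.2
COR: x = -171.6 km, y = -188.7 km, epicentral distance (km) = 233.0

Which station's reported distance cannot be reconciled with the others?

MNV

Solve using three stations at a time. Using LON, RCM, COR (subtract circle equations pairwise → linear system) gives (x, y) ≈ (29.2, -70.5).
Distances from that point to each station vs reported:
  LON: calculated 63.0 vs reported 63.1 → residual 0.1 km
  MNV: calculated 75.7 vs reported 41.4 → residual 34.3 km
  RCM: calculated 246.2 vs reported 246.2 → residual 0.0 km
  COR: calculated 233.0 vs reported 233.0 → residual 0.0 km
LON, RCM, COR are mutually consistent (residuals ≈ 0); MNV is off by 34.3 km.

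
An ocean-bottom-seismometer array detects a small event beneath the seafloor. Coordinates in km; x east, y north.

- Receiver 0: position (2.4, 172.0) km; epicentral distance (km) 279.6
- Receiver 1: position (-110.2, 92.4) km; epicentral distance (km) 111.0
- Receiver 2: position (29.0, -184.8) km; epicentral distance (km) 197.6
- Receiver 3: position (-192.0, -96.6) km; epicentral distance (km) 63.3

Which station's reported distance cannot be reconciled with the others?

Solve using three stations at a time. Using Receiver 0, Receiver 2, Receiver 3 (subtract circle equations pairwise → linear system) gives (x, y) ≈ (-133.5, -72.4).
Distances from that point to each station vs reported:
  Receiver 0: calculated 279.6 vs reported 279.6 → residual 0.0 km
  Receiver 1: calculated 166.4 vs reported 111.0 → residual 55.4 km
  Receiver 2: calculated 197.6 vs reported 197.6 → residual 0.0 km
  Receiver 3: calculated 63.3 vs reported 63.3 → residual 0.0 km
Receiver 0, Receiver 2, Receiver 3 are mutually consistent (residuals ≈ 0); Receiver 1 is off by 55.4 km.

Receiver 1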